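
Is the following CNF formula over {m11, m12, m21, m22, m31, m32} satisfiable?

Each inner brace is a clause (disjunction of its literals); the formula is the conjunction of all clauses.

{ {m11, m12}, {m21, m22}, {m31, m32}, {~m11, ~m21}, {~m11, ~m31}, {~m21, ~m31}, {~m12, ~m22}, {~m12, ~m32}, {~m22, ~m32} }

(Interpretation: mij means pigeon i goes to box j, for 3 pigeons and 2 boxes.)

No

Try m11 = 1.
The clause (~m21) is unit, so m21 = 0.
The clause (m22) is unit, so m22 = 1.
The clause (~m31) is unit, so m31 = 0.
The clause (m32) is unit, so m32 = 1.
Now (~m32) is unsatisfied and unit — conflict.
Undo m11 and try m11 = 0.
The clause (m12) is unit, so m12 = 1.
The clause (~m22) is unit, so m22 = 0.
The clause (m21) is unit, so m21 = 1.
The clause (~m31) is unit, so m31 = 0.
The clause (m32) is unit, so m32 = 1.
Now (~m32) is unsatisfied and unit — conflict.
Both values of m11 lead to a conflict.
No assignment satisfies every clause.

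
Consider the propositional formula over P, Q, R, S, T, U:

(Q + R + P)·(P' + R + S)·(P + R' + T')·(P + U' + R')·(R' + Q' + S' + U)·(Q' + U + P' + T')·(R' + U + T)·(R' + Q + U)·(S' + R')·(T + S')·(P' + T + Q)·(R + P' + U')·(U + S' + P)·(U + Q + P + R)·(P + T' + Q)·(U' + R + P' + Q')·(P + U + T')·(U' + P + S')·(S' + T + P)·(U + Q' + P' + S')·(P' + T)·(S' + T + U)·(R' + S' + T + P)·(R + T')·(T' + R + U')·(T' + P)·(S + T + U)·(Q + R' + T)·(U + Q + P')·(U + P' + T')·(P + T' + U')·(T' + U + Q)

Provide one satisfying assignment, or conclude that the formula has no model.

Branch on S: set S = 0.
Branch on P: set P = 0.
From the singleton clause (T'), T = 0.
From the singleton clause (U), U = 1.
From the singleton clause (R'), R = 0.
From the singleton clause (Q), Q = 1.
This assignment satisfies each clause.

P=0, Q=1, R=0, S=0, T=0, U=1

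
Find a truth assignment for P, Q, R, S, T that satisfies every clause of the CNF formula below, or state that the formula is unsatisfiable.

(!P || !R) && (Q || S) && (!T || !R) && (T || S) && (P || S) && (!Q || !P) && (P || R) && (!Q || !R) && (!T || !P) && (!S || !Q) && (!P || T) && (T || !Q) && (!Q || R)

P: false,  Q: false,  R: true,  S: true,  T: false

Case P = false:
From the singleton clause (S), S = true.
From the singleton clause (R), R = true.
From the singleton clause (!T), T = false.
From the singleton clause (!Q), Q = false.
This assignment satisfies each clause.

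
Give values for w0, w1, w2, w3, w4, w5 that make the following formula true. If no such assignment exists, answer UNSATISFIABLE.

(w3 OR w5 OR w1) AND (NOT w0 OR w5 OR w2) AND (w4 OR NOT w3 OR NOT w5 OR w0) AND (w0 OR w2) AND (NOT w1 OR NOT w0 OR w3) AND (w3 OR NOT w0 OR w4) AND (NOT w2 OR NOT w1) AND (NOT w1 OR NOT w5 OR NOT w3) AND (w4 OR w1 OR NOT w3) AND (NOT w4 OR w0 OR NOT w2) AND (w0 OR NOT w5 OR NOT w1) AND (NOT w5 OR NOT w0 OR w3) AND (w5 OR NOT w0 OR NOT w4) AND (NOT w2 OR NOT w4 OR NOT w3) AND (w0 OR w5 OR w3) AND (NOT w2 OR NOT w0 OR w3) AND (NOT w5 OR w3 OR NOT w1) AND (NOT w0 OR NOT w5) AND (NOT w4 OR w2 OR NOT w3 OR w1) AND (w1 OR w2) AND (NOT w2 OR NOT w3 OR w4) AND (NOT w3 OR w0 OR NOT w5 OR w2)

w0=false,  w1=false,  w2=true,  w3=false,  w4=false,  w5=true

Suppose w0 = false.
From the singleton clause (w2), w2 = true.
From the singleton clause (NOT w1), w1 = false.
From the singleton clause (NOT w4), w4 = false.
From the singleton clause (NOT w3), w3 = false.
From the singleton clause (w5), w5 = true.
This assignment satisfies each clause.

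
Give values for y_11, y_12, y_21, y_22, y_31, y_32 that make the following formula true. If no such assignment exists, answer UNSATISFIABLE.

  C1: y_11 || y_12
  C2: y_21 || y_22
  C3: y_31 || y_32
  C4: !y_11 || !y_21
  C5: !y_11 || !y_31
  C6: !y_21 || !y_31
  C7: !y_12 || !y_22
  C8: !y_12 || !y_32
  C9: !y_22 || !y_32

Case y_11 = true:
From the singleton clause (!y_21), y_21 = false.
From the singleton clause (y_22), y_22 = true.
From the singleton clause (!y_31), y_31 = false.
From the singleton clause (y_32), y_32 = true.
Now (!y_32) is unsatisfied and unit — conflict.
Undo y_11 and try y_11 = false.
From the singleton clause (y_12), y_12 = true.
From the singleton clause (!y_22), y_22 = false.
From the singleton clause (y_21), y_21 = true.
From the singleton clause (!y_31), y_31 = false.
From the singleton clause (y_32), y_32 = true.
Now (!y_32) is unsatisfied and unit — conflict.
Either choice for y_11 ends in contradiction.

UNSATISFIABLE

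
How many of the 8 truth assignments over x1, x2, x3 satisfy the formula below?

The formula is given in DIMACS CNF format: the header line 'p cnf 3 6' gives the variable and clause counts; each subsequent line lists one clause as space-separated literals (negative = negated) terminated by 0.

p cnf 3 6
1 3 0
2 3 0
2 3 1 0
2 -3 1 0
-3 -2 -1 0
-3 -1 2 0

2

There are 2^3 = 8 truth assignments over (x1, x2, x3).
Check each against the 6 clauses (columns in the order x1, x2, x3):
  F F F  ✗ fails (x1 ∨ x3)
  F F T  ✗ fails (x2 ∨ ¬x3 ∨ x1)
  F T F  ✗ fails (x1 ∨ x3)
  F T T  ✓ satisfies all
  T F F  ✗ fails (x2 ∨ x3)
  T F T  ✗ fails (¬x3 ∨ ¬x1 ∨ x2)
  T T F  ✓ satisfies all
  T T T  ✗ fails (¬x3 ∨ ¬x2 ∨ ¬x1)
2 of the 8 rows are models.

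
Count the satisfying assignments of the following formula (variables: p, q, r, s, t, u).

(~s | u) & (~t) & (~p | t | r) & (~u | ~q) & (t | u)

6

There are 2^6 = 64 truth assignments over (p, q, r, s, t, u).
Split on s. With s = 1, the clauses containing s are satisfied and ~s drops from the rest; 3 of the 2^5 = 32 assignments to the other variables satisfy what remains.
With s = 0, by the same count on the reduced clause set, 3 assignments work.
Total: 3 + 3 = 6.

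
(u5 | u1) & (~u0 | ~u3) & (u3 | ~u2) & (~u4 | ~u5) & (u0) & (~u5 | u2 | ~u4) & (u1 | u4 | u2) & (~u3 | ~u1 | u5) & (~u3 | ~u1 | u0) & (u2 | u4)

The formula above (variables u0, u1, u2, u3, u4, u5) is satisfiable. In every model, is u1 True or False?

Suppose u1 = 0.
From the singleton clause (u5), u5 = 1.
From the singleton clause (~u4), u4 = 0.
From the singleton clause (u0), u0 = 1.
From the singleton clause (~u3), u3 = 0.
From the singleton clause (~u2), u2 = 0.
That conflicts with the unit clause (u2).
So every satisfying assignment has u1 = True.

True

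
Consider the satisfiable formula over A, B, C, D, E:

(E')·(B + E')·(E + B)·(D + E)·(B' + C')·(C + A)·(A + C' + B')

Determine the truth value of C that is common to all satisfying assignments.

False

Suppose C = 1.
The clause (E') is unit, so E = 0.
The clause (B) is unit, so B = 1.
But (B') is also a unit clause — contradiction.
So every satisfying assignment has C = False.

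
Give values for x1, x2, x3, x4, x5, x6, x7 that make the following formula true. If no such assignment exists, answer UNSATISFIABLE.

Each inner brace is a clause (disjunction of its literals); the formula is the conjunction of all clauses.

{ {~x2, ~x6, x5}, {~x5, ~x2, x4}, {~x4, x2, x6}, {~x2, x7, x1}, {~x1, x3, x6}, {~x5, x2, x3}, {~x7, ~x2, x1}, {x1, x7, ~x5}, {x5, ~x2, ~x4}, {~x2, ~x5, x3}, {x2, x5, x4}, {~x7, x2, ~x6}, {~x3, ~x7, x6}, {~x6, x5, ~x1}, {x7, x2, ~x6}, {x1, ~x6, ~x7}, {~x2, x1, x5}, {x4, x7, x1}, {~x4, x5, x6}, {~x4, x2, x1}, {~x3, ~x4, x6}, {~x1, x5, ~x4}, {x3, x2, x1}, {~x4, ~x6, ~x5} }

Branch on x2: set x2 = 1.
Branch on x6: set x6 = 0.
Branch on x5: set x5 = 0.
(~x4) alone gives x4 = 0.
(x1) alone gives x1 = 1.
(x3) alone gives x3 = 1.
(~x7) alone gives x7 = 0.
This assignment satisfies each clause.

x1=1, x2=1, x3=1, x4=0, x5=0, x6=0, x7=0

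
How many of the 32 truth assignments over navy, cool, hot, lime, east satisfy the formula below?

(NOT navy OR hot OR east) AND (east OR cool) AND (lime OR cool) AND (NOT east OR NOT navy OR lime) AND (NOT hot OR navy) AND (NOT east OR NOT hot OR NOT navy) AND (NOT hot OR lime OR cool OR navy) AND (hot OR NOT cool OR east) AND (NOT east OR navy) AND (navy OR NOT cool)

There are 2^5 = 32 truth assignments over (navy, cool, hot, lime, east).
Split on east. With east = true, the clauses containing east are satisfied and NOT east drops from the rest; 2 of the 2^4 = 16 assignments to the other variables satisfy what remains.
With east = false, by the same count on the reduced clause set, 2 assignments work.
Total: 2 + 2 = 4.

4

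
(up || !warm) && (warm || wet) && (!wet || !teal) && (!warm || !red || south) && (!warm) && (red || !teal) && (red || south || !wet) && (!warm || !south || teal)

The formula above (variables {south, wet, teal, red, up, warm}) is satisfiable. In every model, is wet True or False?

Suppose wet = false.
Unit clause (warm) forces warm = true.
That conflicts with the unit clause (!warm).
So every satisfying assignment has wet = True.

True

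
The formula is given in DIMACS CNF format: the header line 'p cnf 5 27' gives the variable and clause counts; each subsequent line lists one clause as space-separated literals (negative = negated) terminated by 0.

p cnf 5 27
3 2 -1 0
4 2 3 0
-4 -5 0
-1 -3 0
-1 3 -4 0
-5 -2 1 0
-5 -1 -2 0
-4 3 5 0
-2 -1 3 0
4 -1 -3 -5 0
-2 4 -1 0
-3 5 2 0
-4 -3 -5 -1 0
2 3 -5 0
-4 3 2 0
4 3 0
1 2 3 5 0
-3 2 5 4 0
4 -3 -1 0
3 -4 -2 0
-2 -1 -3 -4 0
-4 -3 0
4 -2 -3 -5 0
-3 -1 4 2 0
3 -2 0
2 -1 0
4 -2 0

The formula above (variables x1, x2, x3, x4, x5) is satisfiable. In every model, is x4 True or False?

Suppose x4 = True.
(¬x5) alone gives x5 = False.
(x3) alone gives x3 = True.
But (¬x3) is also a unit clause — contradiction.
So every satisfying assignment has x4 = False.

False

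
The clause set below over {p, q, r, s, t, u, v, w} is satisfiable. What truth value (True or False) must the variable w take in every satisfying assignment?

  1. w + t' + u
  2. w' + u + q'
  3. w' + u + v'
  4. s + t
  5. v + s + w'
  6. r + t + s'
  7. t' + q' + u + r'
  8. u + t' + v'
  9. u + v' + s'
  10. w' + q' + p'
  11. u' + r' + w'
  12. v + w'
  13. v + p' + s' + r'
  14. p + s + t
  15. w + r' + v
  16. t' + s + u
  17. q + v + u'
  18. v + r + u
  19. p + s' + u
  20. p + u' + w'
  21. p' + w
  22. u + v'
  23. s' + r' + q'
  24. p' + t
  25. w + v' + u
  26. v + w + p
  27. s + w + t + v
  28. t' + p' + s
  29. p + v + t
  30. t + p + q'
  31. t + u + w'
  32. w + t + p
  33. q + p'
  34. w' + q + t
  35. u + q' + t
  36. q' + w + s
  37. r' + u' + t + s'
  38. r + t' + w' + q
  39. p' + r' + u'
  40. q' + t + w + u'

Suppose w = 1.
Unit clause (v) forces v = 1.
Unit clause (u) forces u = 1.
Unit clause (r') forces r = 0.
Unit clause (p) forces p = 1.
Unit clause (q') forces q = 0.
But (q) is also a unit clause — contradiction.
So every satisfying assignment has w = False.

False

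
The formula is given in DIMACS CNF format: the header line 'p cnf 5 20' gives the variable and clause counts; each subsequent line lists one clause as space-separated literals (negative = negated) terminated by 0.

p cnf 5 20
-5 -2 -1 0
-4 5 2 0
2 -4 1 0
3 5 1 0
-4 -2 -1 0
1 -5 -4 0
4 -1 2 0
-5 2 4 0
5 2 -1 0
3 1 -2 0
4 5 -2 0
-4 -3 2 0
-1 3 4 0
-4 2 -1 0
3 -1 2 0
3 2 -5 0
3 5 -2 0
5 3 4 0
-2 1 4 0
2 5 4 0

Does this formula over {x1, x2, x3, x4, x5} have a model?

Yes, satisfiable

Try x5 = False.
Try x4 = True.
(x2) alone gives x2 = True.
(¬x1) alone gives x1 = False.
(x3) alone gives x3 = True.
Every clause now holds.
A satisfying assignment: x1 ↦ False,  x2 ↦ True,  x3 ↦ True,  x4 ↦ True,  x5 ↦ False.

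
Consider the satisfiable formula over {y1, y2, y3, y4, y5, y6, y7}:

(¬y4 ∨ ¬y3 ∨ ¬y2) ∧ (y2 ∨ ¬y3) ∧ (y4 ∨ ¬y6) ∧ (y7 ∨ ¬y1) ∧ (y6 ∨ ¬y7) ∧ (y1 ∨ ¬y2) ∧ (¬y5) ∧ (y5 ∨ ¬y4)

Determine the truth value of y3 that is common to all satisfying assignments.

Suppose y3 = True.
Unit clause (y2) forces y2 = True.
Unit clause (¬y4) forces y4 = False.
Unit clause (¬y6) forces y6 = False.
Unit clause (¬y7) forces y7 = False.
Unit clause (¬y1) forces y1 = False.
But (y1) is also a unit clause — contradiction.
So every satisfying assignment has y3 = False.

False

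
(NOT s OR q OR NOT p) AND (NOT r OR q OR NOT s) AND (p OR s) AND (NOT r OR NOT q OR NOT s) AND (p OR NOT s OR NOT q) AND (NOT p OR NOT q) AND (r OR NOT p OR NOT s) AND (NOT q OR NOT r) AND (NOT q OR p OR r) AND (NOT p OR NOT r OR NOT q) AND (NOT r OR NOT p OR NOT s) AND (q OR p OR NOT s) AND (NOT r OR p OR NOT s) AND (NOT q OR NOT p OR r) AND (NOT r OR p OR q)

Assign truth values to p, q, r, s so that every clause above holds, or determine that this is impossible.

Try p = true.
The clause (NOT q) is unit, so q = false.
The clause (NOT s) is unit, so s = false.
All clauses hold; r can take either value.

p ↦ true,  q ↦ false,  r ↦ false,  s ↦ false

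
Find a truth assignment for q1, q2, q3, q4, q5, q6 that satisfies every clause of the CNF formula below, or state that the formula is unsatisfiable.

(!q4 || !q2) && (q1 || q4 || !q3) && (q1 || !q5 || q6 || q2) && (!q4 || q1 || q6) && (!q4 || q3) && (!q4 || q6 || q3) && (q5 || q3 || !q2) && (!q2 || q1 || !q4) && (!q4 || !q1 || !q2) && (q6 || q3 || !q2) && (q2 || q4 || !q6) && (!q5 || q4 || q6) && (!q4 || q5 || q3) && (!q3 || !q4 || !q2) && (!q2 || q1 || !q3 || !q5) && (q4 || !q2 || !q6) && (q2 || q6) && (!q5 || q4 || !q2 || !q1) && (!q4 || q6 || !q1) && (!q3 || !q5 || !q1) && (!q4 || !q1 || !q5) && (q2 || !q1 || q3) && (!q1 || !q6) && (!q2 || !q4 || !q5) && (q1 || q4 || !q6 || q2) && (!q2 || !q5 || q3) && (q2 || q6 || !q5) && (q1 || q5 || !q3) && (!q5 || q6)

Try q4 = true.
(!q2) alone gives q2 = false.
(q3) alone gives q3 = true.
(q6) alone gives q6 = true.
(!q1) alone gives q1 = false.
(q5) alone gives q5 = true.
Every clause now holds.

q1=false, q2=false, q3=true, q4=true, q5=true, q6=true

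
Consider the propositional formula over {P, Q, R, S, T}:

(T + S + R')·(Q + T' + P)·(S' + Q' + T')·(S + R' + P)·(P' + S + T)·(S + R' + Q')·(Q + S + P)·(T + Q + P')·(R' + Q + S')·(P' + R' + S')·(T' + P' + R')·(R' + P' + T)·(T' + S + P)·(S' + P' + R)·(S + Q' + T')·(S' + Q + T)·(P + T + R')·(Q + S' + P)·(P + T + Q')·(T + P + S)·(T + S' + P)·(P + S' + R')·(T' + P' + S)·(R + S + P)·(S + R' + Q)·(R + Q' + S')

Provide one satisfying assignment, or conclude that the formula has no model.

Branch on T: set T = 1.
Branch on Q: set Q = 1.
The clause (S') is unit, so S = 0.
That conflicts with the unit clause (S).
So Q must be the other value — set Q = 0.
The clause (P) is unit, so P = 1.
The clause (R') is unit, so R = 0.
The clause (S') is unit, so S = 0.
That conflicts with the unit clause (S).
Neither Q = 1 nor Q = 0 works.
So T must be the other value — set T = 0.
Branch on S: set S = 1.
The clause (Q) is unit, so Q = 1.
The clause (P) is unit, so P = 1.
The clause (R') is unit, so R = 0.
That conflicts with the unit clause (R).
So S must be the other value — set S = 0.
The clause (R') is unit, so R = 0.
The clause (P') is unit, so P = 0.
That conflicts with the unit clause (P).
Neither S = 1 nor S = 0 works.
Neither T = 1 nor T = 0 works.

UNSATISFIABLE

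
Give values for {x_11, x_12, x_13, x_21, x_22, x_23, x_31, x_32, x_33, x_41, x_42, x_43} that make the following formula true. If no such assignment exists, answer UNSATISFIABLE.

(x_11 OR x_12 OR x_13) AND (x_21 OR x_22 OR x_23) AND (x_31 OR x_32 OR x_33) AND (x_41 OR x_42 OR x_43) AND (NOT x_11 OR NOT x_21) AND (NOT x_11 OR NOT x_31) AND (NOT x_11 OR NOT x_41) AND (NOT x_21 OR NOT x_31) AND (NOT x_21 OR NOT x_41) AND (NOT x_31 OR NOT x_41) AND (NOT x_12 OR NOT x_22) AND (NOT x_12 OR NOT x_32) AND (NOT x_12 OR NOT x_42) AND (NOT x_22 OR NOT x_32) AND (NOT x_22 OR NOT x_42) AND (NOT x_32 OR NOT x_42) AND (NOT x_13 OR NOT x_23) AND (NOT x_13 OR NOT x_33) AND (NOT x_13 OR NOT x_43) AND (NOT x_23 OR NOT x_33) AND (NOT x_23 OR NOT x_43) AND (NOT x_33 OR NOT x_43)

UNSATISFIABLE

Suppose x_11 = false.
Suppose x_12 = true.
The clause (NOT x_22) is unit, so x_22 = false.
The clause (NOT x_32) is unit, so x_32 = false.
The clause (NOT x_42) is unit, so x_42 = false.
Suppose x_21 = true.
The clause (NOT x_31) is unit, so x_31 = false.
The clause (x_33) is unit, so x_33 = true.
The clause (NOT x_41) is unit, so x_41 = false.
The clause (x_43) is unit, so x_43 = true.
That conflicts with the unit clause (NOT x_43).
Undo x_21 and try x_21 = false.
The clause (x_23) is unit, so x_23 = true.
The clause (NOT x_13) is unit, so x_13 = false.
The clause (NOT x_33) is unit, so x_33 = false.
The clause (x_31) is unit, so x_31 = true.
The clause (NOT x_41) is unit, so x_41 = false.
The clause (x_43) is unit, so x_43 = true.
That conflicts with the unit clause (NOT x_43).
Neither x_21 = true nor x_21 = false works.
Undo x_12 and try x_12 = false.
The clause (x_13) is unit, so x_13 = true.
The clause (NOT x_23) is unit, so x_23 = false.
The clause (NOT x_33) is unit, so x_33 = false.
The clause (NOT x_43) is unit, so x_43 = false.
Suppose x_21 = true.
The clause (NOT x_31) is unit, so x_31 = false.
The clause (x_32) is unit, so x_32 = true.
The clause (NOT x_41) is unit, so x_41 = false.
The clause (x_42) is unit, so x_42 = true.
That conflicts with the unit clause (NOT x_42).
Undo x_21 and try x_21 = false.
The clause (x_22) is unit, so x_22 = true.
The clause (NOT x_32) is unit, so x_32 = false.
The clause (x_31) is unit, so x_31 = true.
The clause (NOT x_41) is unit, so x_41 = false.
The clause (x_42) is unit, so x_42 = true.
That conflicts with the unit clause (NOT x_42).
Neither x_21 = true nor x_21 = false works.
Neither x_12 = true nor x_12 = false works.
Undo x_11 and try x_11 = true.
The clause (NOT x_21) is unit, so x_21 = false.
The clause (NOT x_31) is unit, so x_31 = false.
The clause (NOT x_41) is unit, so x_41 = false.
Suppose x_22 = true.
The clause (NOT x_12) is unit, so x_12 = false.
The clause (NOT x_32) is unit, so x_32 = false.
The clause (x_33) is unit, so x_33 = true.
The clause (NOT x_42) is unit, so x_42 = false.
The clause (x_43) is unit, so x_43 = true.
That conflicts with the unit clause (NOT x_43).
Undo x_22 and try x_22 = false.
The clause (x_23) is unit, so x_23 = true.
The clause (NOT x_13) is unit, so x_13 = false.
The clause (NOT x_33) is unit, so x_33 = false.
The clause (x_32) is unit, so x_32 = true.
The clause (NOT x_12) is unit, so x_12 = false.
The clause (NOT x_42) is unit, so x_42 = false.
The clause (x_43) is unit, so x_43 = true.
That conflicts with the unit clause (NOT x_43).
Neither x_22 = true nor x_22 = false works.
Neither x_11 = true nor x_11 = false works.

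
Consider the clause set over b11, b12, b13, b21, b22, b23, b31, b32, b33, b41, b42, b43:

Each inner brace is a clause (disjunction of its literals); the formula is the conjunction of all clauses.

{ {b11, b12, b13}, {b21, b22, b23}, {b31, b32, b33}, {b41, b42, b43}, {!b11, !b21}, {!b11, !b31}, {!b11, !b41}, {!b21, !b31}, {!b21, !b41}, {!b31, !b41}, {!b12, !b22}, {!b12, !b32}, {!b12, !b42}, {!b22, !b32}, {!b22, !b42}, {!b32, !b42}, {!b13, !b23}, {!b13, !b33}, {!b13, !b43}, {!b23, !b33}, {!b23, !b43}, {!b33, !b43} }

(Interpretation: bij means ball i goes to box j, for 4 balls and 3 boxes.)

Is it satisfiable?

Unsatisfiable

Case b11 = false:
Case b12 = true:
Unit clause (!b22) forces b22 = false.
Unit clause (!b32) forces b32 = false.
Unit clause (!b42) forces b42 = false.
Case b21 = true:
Unit clause (!b31) forces b31 = false.
Unit clause (b33) forces b33 = true.
Unit clause (!b41) forces b41 = false.
Unit clause (b43) forces b43 = true.
That conflicts with the unit clause (!b43).
So b21 must be the other value — set b21 = false.
Unit clause (b23) forces b23 = true.
Unit clause (!b13) forces b13 = false.
Unit clause (!b33) forces b33 = false.
Unit clause (b31) forces b31 = true.
Unit clause (!b41) forces b41 = false.
Unit clause (b43) forces b43 = true.
That conflicts with the unit clause (!b43).
Either choice for b21 ends in contradiction.
So b12 must be the other value — set b12 = false.
Unit clause (b13) forces b13 = true.
Unit clause (!b23) forces b23 = false.
Unit clause (!b33) forces b33 = false.
Unit clause (!b43) forces b43 = false.
Case b21 = true:
Unit clause (!b31) forces b31 = false.
Unit clause (b32) forces b32 = true.
Unit clause (!b41) forces b41 = false.
Unit clause (b42) forces b42 = true.
That conflicts with the unit clause (!b42).
So b21 must be the other value — set b21 = false.
Unit clause (b22) forces b22 = true.
Unit clause (!b32) forces b32 = false.
Unit clause (b31) forces b31 = true.
Unit clause (!b41) forces b41 = false.
Unit clause (b42) forces b42 = true.
That conflicts with the unit clause (!b42).
Either choice for b21 ends in contradiction.
Either choice for b12 ends in contradiction.
So b11 must be the other value — set b11 = true.
Unit clause (!b21) forces b21 = false.
Unit clause (!b31) forces b31 = false.
Unit clause (!b41) forces b41 = false.
Case b22 = true:
Unit clause (!b12) forces b12 = false.
Unit clause (!b32) forces b32 = false.
Unit clause (b33) forces b33 = true.
Unit clause (!b42) forces b42 = false.
Unit clause (b43) forces b43 = true.
That conflicts with the unit clause (!b43).
So b22 must be the other value — set b22 = false.
Unit clause (b23) forces b23 = true.
Unit clause (!b13) forces b13 = false.
Unit clause (!b33) forces b33 = false.
Unit clause (b32) forces b32 = true.
Unit clause (!b12) forces b12 = false.
Unit clause (!b42) forces b42 = false.
Unit clause (b43) forces b43 = true.
That conflicts with the unit clause (!b43).
Either choice for b22 ends in contradiction.
Either choice for b11 ends in contradiction.
No assignment satisfies every clause.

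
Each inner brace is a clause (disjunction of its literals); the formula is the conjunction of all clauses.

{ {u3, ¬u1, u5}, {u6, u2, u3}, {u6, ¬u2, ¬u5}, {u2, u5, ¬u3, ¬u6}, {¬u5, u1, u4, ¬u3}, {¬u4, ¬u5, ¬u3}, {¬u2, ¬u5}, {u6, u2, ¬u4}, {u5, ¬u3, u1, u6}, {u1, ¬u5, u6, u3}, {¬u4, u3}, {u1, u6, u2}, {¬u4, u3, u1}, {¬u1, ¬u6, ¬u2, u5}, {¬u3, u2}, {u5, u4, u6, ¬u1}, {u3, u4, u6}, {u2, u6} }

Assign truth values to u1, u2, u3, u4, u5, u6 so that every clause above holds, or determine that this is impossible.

Branch on u2: set u2 = False.
From the singleton clause (¬u3), u3 = False.
From the singleton clause (u6), u6 = True.
From the singleton clause (¬u4), u4 = False.
Branch on u1: set u1 = False.
No clause remains; u5 is free.

u1=False, u2=False, u3=False, u4=False, u5=True, u6=True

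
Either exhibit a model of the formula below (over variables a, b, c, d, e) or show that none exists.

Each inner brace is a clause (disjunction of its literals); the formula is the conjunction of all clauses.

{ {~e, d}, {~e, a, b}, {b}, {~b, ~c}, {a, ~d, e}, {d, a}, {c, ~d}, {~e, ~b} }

From the singleton clause (b), b = 1.
From the singleton clause (~c), c = 0.
From the singleton clause (~d), d = 0.
From the singleton clause (~e), e = 0.
From the singleton clause (a), a = 1.
This assignment satisfies each clause.

a=1; b=1; c=0; d=0; e=0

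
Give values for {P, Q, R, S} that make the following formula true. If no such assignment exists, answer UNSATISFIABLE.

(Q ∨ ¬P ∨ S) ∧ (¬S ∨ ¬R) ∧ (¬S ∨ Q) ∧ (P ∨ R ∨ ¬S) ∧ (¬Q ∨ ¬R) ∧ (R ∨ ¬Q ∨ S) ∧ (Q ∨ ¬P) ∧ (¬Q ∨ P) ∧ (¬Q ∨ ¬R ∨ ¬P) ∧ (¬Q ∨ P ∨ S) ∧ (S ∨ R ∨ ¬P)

Suppose S = True.
The clause (¬R) is unit, so R = False.
The clause (Q) is unit, so Q = True.
The clause (P) is unit, so P = True.
This assignment satisfies each clause.

P=True; Q=True; R=False; S=True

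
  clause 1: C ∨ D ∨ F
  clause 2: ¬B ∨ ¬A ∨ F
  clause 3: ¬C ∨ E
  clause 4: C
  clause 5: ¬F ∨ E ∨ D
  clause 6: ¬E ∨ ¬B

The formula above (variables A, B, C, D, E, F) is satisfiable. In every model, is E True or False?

True

Suppose E = False.
Unit clause (¬C) forces C = False.
That conflicts with the unit clause (C).
So every satisfying assignment has E = True.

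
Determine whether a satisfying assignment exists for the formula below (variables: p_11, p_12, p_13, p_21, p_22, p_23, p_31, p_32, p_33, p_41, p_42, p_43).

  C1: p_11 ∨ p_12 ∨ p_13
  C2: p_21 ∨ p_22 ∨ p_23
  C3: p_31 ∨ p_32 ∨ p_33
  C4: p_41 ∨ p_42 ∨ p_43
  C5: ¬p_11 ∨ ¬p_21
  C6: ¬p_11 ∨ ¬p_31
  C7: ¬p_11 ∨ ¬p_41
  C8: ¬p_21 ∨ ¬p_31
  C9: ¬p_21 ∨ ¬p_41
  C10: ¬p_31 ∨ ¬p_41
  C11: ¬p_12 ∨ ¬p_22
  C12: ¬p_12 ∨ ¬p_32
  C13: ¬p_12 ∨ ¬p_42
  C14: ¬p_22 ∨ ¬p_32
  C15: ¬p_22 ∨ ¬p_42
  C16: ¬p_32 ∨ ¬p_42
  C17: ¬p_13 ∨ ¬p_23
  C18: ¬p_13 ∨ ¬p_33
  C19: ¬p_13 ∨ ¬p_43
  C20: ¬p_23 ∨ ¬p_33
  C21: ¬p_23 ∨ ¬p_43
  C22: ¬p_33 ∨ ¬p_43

Suppose p_11 = False.
Suppose p_12 = True.
The clause (¬p_22) is unit, so p_22 = False.
The clause (¬p_32) is unit, so p_32 = False.
The clause (¬p_42) is unit, so p_42 = False.
Suppose p_21 = True.
The clause (¬p_31) is unit, so p_31 = False.
The clause (p_33) is unit, so p_33 = True.
The clause (¬p_41) is unit, so p_41 = False.
The clause (p_43) is unit, so p_43 = True.
Now (¬p_43) is unsatisfied and unit — conflict.
Backtrack on p_21: now try p_21 = False.
The clause (p_23) is unit, so p_23 = True.
The clause (¬p_13) is unit, so p_13 = False.
The clause (¬p_33) is unit, so p_33 = False.
The clause (p_31) is unit, so p_31 = True.
The clause (¬p_41) is unit, so p_41 = False.
The clause (p_43) is unit, so p_43 = True.
Now (¬p_43) is unsatisfied and unit — conflict.
Either choice for p_21 ends in contradiction.
Backtrack on p_12: now try p_12 = False.
The clause (p_13) is unit, so p_13 = True.
The clause (¬p_23) is unit, so p_23 = False.
The clause (¬p_33) is unit, so p_33 = False.
The clause (¬p_43) is unit, so p_43 = False.
Suppose p_21 = True.
The clause (¬p_31) is unit, so p_31 = False.
The clause (p_32) is unit, so p_32 = True.
The clause (¬p_41) is unit, so p_41 = False.
The clause (p_42) is unit, so p_42 = True.
Now (¬p_42) is unsatisfied and unit — conflict.
Backtrack on p_21: now try p_21 = False.
The clause (p_22) is unit, so p_22 = True.
The clause (¬p_32) is unit, so p_32 = False.
The clause (p_31) is unit, so p_31 = True.
The clause (¬p_41) is unit, so p_41 = False.
The clause (p_42) is unit, so p_42 = True.
Now (¬p_42) is unsatisfied and unit — conflict.
Either choice for p_21 ends in contradiction.
Either choice for p_12 ends in contradiction.
Backtrack on p_11: now try p_11 = True.
The clause (¬p_21) is unit, so p_21 = False.
The clause (¬p_31) is unit, so p_31 = False.
The clause (¬p_41) is unit, so p_41 = False.
Suppose p_22 = True.
The clause (¬p_12) is unit, so p_12 = False.
The clause (¬p_32) is unit, so p_32 = False.
The clause (p_33) is unit, so p_33 = True.
The clause (¬p_42) is unit, so p_42 = False.
The clause (p_43) is unit, so p_43 = True.
Now (¬p_43) is unsatisfied and unit — conflict.
Backtrack on p_22: now try p_22 = False.
The clause (p_23) is unit, so p_23 = True.
The clause (¬p_13) is unit, so p_13 = False.
The clause (¬p_33) is unit, so p_33 = False.
The clause (p_32) is unit, so p_32 = True.
The clause (¬p_12) is unit, so p_12 = False.
The clause (¬p_42) is unit, so p_42 = False.
The clause (p_43) is unit, so p_43 = True.
Now (¬p_43) is unsatisfied and unit — conflict.
Either choice for p_22 ends in contradiction.
Either choice for p_11 ends in contradiction.
No assignment satisfies every clause.

No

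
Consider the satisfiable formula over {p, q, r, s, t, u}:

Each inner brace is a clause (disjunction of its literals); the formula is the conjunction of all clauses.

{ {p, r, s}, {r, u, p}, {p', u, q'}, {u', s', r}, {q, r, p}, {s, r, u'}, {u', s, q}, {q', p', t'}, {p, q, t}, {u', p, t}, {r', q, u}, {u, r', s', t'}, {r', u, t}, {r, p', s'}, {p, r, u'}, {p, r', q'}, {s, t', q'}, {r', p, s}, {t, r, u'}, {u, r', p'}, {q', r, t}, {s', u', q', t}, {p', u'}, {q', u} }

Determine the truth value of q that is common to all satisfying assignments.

Suppose q = 1.
Unit clause (u) forces u = 1.
Unit clause (p') forces p = 0.
Unit clause (t) forces t = 1.
Unit clause (r) forces r = 1.
Now (r') is unsatisfied and unit — conflict.
So every satisfying assignment has q = False.

False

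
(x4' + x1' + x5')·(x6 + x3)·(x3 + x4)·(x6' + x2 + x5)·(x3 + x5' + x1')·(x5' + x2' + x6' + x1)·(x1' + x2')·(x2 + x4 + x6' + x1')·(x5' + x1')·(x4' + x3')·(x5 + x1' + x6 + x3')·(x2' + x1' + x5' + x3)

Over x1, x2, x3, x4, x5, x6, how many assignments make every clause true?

There are 2^6 = 64 truth assignments over (x1, x2, x3, x4, x5, x6).
Split on x1. With x1 = 1, the clauses containing x1 are satisfied and x1' drops from the rest; 0 of the 2^5 = 32 assignments to the other variables satisfy what remains.
With x1 = 0, by the same count on the reduced clause set, 8 assignments work.
Total: 0 + 8 = 8.

8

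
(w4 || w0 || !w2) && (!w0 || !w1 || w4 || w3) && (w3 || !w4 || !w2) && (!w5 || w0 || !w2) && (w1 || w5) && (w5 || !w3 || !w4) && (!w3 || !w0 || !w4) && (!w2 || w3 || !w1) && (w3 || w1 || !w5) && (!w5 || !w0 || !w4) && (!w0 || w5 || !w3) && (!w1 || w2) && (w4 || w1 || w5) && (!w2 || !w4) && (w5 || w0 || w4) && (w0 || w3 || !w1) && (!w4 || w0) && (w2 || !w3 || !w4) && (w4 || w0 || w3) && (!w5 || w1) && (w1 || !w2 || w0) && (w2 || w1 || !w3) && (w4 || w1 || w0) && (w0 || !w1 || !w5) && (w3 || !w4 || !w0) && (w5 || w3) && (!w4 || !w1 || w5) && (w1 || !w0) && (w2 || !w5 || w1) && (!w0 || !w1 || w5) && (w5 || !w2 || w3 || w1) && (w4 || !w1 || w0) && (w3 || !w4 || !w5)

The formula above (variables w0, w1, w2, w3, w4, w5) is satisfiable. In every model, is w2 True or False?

Suppose w2 = false.
Unit clause (!w1) forces w1 = false.
Unit clause (w5) forces w5 = true.
Now (!w5) is unsatisfied and unit — conflict.
So every satisfying assignment has w2 = True.

True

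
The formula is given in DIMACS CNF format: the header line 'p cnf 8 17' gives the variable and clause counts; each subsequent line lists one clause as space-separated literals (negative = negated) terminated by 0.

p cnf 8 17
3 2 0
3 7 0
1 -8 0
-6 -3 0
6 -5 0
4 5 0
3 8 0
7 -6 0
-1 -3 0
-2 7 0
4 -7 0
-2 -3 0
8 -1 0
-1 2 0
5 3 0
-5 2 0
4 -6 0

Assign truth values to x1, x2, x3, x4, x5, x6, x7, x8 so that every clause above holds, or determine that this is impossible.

Branch on x3: set x3 = False.
The clause (x2) is unit, so x2 = True.
The clause (x7) is unit, so x7 = True.
The clause (x8) is unit, so x8 = True.
The clause (x1) is unit, so x1 = True.
The clause (x4) is unit, so x4 = True.
The clause (x5) is unit, so x5 = True.
The clause (x6) is unit, so x6 = True.
Every clause now holds.

x1 ↦ True,  x2 ↦ True,  x3 ↦ False,  x4 ↦ True,  x5 ↦ True,  x6 ↦ True,  x7 ↦ True,  x8 ↦ True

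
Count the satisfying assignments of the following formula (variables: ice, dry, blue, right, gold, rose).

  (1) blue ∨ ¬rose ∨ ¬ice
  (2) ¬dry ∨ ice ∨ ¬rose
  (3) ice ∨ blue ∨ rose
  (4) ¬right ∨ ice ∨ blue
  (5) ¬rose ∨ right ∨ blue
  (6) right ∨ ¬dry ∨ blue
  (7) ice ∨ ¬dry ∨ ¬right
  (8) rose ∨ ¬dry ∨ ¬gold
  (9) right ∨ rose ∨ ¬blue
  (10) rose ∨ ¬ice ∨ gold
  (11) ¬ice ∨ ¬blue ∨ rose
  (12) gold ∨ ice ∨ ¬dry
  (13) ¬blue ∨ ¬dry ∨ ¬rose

12

There are 2^6 = 64 truth assignments over (ice, dry, blue, right, gold, rose).
Split on ice. With ice = True, the clauses containing ice are satisfied and ¬ice drops from the rest; 6 of the 2^5 = 32 assignments to the other variables satisfy what remains.
With ice = False, by the same count on the reduced clause set, 6 assignments work.
Total: 6 + 6 = 12.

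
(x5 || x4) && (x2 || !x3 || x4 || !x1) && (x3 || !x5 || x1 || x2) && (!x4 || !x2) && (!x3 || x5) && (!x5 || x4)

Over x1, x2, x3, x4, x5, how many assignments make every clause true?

There are 2^5 = 32 truth assignments over (x1, x2, x3, x4, x5).
Split on x3. With x3 = true, the clauses containing x3 are satisfied and !x3 drops from the rest; 2 of the 2^4 = 16 assignments to the other variables satisfy what remains.
With x3 = false, by the same count on the reduced clause set, 3 assignments work.
Total: 2 + 3 = 5.

5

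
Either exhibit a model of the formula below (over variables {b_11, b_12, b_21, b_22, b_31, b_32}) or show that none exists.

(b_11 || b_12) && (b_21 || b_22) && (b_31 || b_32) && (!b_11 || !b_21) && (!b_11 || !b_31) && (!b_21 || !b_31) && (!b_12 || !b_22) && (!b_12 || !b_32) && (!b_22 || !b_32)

Case b_11 = true:
The clause (!b_21) is unit, so b_21 = false.
The clause (b_22) is unit, so b_22 = true.
The clause (!b_31) is unit, so b_31 = false.
The clause (b_32) is unit, so b_32 = true.
But (!b_32) is also a unit clause — contradiction.
Undo b_11 and try b_11 = false.
The clause (b_12) is unit, so b_12 = true.
The clause (!b_22) is unit, so b_22 = false.
The clause (b_21) is unit, so b_21 = true.
The clause (!b_31) is unit, so b_31 = false.
The clause (b_32) is unit, so b_32 = true.
But (!b_32) is also a unit clause — contradiction.
Neither b_11 = true nor b_11 = false works.

UNSATISFIABLE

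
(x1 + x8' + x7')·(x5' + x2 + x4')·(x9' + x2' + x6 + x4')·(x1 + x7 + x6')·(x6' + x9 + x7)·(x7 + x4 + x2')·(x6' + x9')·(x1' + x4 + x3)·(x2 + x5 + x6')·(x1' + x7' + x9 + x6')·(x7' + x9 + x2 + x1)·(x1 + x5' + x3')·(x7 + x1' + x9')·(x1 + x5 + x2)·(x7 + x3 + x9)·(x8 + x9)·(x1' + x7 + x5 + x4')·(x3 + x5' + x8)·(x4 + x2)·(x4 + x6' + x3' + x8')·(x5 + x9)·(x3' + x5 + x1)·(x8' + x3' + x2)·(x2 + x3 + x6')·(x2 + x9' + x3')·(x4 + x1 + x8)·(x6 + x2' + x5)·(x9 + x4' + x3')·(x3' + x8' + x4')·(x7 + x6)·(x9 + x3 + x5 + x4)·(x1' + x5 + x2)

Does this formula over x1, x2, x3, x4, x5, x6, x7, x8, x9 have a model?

Case x6 = 0:
(x7) alone gives x7 = 1.
Case x1 = 1:
Case x4 = 0:
(x3) alone gives x3 = 1.
(x2) alone gives x2 = 1.
(x5) alone gives x5 = 1.
Case x8 = 1:
No clause remains; x9 is free.
A satisfying assignment: x1=1,  x2=1,  x3=1,  x4=0,  x5=1,  x6=0,  x7=1,  x8=1,  x9=1.

Satisfiable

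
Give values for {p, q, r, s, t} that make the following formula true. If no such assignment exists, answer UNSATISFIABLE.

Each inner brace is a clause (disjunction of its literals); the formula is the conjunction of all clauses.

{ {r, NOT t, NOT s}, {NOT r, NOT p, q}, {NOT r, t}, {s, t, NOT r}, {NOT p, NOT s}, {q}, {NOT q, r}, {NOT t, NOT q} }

UNSATISFIABLE

From the singleton clause (q), q = true.
From the singleton clause (r), r = true.
From the singleton clause (t), t = true.
But (NOT t) is also a unit clause — contradiction.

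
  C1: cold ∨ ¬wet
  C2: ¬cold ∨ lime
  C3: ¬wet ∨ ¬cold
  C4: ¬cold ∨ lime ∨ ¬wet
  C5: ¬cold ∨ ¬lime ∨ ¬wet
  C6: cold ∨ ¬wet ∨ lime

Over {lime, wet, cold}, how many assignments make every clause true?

3

There are 2^3 = 8 truth assignments over (lime, wet, cold).
Check each against the 6 clauses (columns in the order lime, wet, cold):
  F F F  ✓ satisfies all
  F F T  ✗ fails (¬cold ∨ lime)
  F T F  ✗ fails (cold ∨ ¬wet)
  F T T  ✗ fails (¬cold ∨ lime)
  T F F  ✓ satisfies all
  T F T  ✓ satisfies all
  T T F  ✗ fails (cold ∨ ¬wet)
  T T T  ✗ fails (¬wet ∨ ¬cold)
3 of the 8 rows are models.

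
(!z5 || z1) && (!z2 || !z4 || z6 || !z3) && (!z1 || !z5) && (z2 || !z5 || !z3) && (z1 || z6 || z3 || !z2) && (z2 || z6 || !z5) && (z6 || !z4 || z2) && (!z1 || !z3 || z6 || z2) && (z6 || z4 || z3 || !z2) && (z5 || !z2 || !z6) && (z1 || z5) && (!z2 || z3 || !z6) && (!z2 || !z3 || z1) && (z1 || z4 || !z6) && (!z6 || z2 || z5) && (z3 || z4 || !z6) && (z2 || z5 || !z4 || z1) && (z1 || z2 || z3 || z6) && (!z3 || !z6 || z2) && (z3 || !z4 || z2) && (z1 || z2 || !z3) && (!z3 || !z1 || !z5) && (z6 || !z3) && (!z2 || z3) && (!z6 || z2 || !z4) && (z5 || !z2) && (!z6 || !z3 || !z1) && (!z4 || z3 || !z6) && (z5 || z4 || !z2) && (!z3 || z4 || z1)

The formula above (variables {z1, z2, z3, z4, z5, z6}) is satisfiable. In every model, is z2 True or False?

False

Suppose z2 = true.
Unit clause (z3) forces z3 = true.
Unit clause (z1) forces z1 = true.
Unit clause (!z5) forces z5 = false.
But (z5) is also a unit clause — contradiction.
So every satisfying assignment has z2 = False.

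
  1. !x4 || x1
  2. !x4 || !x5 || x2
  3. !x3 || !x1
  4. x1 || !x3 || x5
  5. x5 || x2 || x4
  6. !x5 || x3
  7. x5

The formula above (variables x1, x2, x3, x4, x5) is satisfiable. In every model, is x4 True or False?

False

Suppose x4 = true.
Unit clause (x1) forces x1 = true.
Unit clause (!x3) forces x3 = false.
Unit clause (!x5) forces x5 = false.
But (x5) is also a unit clause — contradiction.
So every satisfying assignment has x4 = False.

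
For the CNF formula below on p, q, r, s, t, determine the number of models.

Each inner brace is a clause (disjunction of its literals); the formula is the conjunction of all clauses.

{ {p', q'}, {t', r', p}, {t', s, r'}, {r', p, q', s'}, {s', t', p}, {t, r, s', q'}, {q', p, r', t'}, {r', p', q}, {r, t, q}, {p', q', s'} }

There are 2^5 = 32 truth assignments over (p, q, r, s, t).
Split on t. With t = 1, the clauses containing t are satisfied and t' drops from the rest; 4 of the 2^4 = 16 assignments to the other variables satisfy what remains.
With t = 0, by the same count on the reduced clause set, 4 assignments work.
(One model: p=F, q=F, r=F, s=F, t=T.)
Total: 4 + 4 = 8.

8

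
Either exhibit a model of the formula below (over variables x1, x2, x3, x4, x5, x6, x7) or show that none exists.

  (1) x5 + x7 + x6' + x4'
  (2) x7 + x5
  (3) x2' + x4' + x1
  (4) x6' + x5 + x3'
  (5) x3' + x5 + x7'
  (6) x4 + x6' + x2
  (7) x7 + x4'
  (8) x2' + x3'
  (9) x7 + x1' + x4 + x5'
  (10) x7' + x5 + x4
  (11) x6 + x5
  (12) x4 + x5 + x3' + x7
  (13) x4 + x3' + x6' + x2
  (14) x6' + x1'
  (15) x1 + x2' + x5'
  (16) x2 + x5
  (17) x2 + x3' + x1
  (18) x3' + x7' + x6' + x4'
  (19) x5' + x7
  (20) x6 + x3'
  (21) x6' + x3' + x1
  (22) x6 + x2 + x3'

Branch on x7: set x7 = 1.
Branch on x3: set x3 = 0.
Branch on x5: set x5 = 1.
Branch on x6: set x6 = 0.
Branch on x1: set x1 = 1.
Every clause is now satisfied; x2, x4 are unconstrained.

x1=1, x2=0, x3=0, x4=1, x5=1, x6=0, x7=1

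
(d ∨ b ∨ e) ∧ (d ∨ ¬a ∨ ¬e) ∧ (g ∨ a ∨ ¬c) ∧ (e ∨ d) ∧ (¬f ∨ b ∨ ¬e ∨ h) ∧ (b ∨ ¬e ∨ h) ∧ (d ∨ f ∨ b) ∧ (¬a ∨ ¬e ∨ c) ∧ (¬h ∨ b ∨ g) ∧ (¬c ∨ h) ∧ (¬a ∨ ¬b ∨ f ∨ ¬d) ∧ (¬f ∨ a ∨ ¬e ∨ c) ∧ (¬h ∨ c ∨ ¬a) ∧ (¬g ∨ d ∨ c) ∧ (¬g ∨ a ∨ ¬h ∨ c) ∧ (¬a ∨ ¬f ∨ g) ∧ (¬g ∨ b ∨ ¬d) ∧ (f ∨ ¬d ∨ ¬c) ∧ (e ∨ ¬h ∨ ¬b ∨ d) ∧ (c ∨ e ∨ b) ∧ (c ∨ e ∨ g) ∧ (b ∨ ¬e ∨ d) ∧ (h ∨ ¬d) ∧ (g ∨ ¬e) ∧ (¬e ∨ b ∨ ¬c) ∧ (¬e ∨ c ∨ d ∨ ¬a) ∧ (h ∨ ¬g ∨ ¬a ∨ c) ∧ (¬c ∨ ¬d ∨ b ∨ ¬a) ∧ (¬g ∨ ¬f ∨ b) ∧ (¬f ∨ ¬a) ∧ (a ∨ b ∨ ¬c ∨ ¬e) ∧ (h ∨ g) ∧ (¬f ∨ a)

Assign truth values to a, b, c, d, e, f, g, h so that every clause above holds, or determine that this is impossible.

Try e = True.
Unit clause (g) forces g = True.
Try d = False.
Unit clause (¬a) forces a = False.
Unit clause (c) forces c = True.
Unit clause (h) forces h = True.
Unit clause (b) forces b = True.
Unit clause (¬f) forces f = False.
All clauses are satisfied.

a: False, b: True, c: True, d: False, e: True, f: False, g: True, h: True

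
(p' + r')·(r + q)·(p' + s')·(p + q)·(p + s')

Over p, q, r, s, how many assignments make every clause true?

3

There are 2^4 = 16 truth assignments over (p, q, r, s).
Check each against the 5 clauses (columns in the order p, q, r, s):
  F F F F  ✗ fails (r + q)
  F F F T  ✗ fails (r + q)
  F F T F  ✗ fails (p + q)
  F F T T  ✗ fails (p + q)
  F T F F  ✓ satisfies all
  F T F T  ✗ fails (p + s')
  F T T F  ✓ satisfies all
  F T T T  ✗ fails (p + s')
  T F F F  ✗ fails (r + q)
  T F F T  ✗ fails (r + q)
  T F T F  ✗ fails (p' + r')
  T F T T  ✗ fails (p' + r')
  T T F F  ✓ satisfies all
  T T F T  ✗ fails (p' + s')
  T T T F  ✗ fails (p' + r')
  T T T T  ✗ fails (p' + r')
3 of the 16 rows are models.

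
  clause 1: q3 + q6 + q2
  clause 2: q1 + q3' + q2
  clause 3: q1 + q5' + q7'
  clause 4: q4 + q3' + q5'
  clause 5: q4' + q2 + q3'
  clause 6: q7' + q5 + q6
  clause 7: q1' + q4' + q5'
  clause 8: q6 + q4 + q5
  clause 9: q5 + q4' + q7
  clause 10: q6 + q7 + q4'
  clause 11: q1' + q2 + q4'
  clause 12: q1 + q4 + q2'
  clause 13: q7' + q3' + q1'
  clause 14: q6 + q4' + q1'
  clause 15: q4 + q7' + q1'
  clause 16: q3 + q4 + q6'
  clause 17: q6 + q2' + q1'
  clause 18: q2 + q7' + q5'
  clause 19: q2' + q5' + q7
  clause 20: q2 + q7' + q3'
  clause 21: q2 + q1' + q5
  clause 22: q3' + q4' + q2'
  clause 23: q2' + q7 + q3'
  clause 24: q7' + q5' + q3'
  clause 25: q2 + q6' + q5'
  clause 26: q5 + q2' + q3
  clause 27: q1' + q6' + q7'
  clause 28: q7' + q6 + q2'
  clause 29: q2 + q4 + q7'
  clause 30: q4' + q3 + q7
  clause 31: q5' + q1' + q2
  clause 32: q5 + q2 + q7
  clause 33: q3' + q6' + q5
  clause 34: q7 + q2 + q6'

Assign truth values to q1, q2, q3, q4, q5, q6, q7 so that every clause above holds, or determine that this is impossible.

q1=0, q2=0, q3=0, q4=1, q5=0, q6=1, q7=1

Suppose q3 = 0.
Suppose q6 = 1.
Unit clause (q4) forces q4 = 1.
Unit clause (q7) forces q7 = 1.
Unit clause (q1') forces q1 = 0.
Unit clause (q5') forces q5 = 0.
Unit clause (q2') forces q2 = 0.
All clauses are satisfied.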